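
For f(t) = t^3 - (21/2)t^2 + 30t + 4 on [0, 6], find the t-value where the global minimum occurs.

0

f'(t) = 3t^2 - 21t + 30, which vanishes at t = 2 and t = 5.
Candidates: f(0) = 4, f(2) = 30, f(5) = 33/2, f(6) = 22.
Hence the absolute minimum is 4 at t = 0.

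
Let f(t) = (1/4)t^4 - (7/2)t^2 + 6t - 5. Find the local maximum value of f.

-9/4

Critical points: f'(t) = t^3 - 7t + 6 vanishes at t = -3, 1, 2.
f''(t) = 3t^2 - 7. f''(-3) = 20 > 0 ⇒ local minimum; f''(1) = -4 < 0 ⇒ local maximum; f''(2) = 5 > 0 ⇒ local minimum.
Thus f has its local maximum at t = 1, with value -9/4.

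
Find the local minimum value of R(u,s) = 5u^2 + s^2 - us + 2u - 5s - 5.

∂R/∂u = 10u - s + 2 = 0 and ∂R/∂s = -u + 2s - 5 = 0, so (u, s) = (1/19, 48/19).
The Hessian has R_{uu} = 10, R_{ss} = 2, R_{us} = -1, giving D = 19 > 0 with R_{uu} > 0, so the point is a local minimum.
R(1/19, 48/19) = -214/19.

-214/19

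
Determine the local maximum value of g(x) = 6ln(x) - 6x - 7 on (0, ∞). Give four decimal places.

g'(x) = 6/x − 6 = 0 gives x = 1.
g''(x) = -6/x², which is negative for x > 0, so this is a local maximum.
g(1) = 6·ln(1) - 6 - 7 ≈ -13.0000.

-13.0000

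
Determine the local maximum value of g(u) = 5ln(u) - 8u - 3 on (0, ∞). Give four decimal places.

g'(u) = 5/u − 8 = 0 gives u = 5/8.
g''(u) = -5/u², which is negative for u > 0, so this is a local maximum.
g(5/8) = 5·ln(5/8) - 5 - 3 ≈ -10.3500.

-10.3500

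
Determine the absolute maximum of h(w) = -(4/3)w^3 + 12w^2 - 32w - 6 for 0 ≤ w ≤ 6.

-6

h'(w) = -4w^2 + 24w - 32, which vanishes at w = 2 and w = 4.
Evaluating at the critical points and endpoints: h(0) = -6,  h(2) = -98/3,  h(4) = -82/3,  h(6) = -54.
The maximum over the interval is -6, attained at w = 0.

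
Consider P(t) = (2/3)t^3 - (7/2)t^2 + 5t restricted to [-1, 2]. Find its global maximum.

Differentiating, P'(t) = 2t^2 - 7t + 5; whose only zero in [-1, 2] is t = 1.
Compare values at every candidate in [-1, 2]: P(-1) = -55/6,  P(1) = 13/6,  P(2) = 4/3.
Hence the absolute maximum is 13/6 at t = 1.

13/6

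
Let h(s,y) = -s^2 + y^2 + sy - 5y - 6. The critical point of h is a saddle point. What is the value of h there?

-11

∂h/∂s = -2s + y = 0 and ∂h/∂y = s + 2y - 5 = 0, so (s, y) = (1, 2).
The Hessian has h_{ss} = -2, h_{yy} = 2, h_{sy} = 1, giving D = -5 < 0, so the point is a saddle point.
h(1, 2) = -11.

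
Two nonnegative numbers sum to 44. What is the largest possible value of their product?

With x + y = 44, the product is P(x) = x(44 − x).
P'(x) = 44 − 2x = 0 gives x = 22; P'' = −2 < 0, so this is the maximum.
P = 22·22 = 484.

484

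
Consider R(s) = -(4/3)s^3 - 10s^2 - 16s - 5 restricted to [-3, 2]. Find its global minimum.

-263/3

Differentiating, R'(s) = -4s^2 - 20s - 16; whose only zero in [-3, 2] is s = -1.
Compare values at every candidate in [-3, 2]: R(-3) = -11; R(-1) = 7/3; R(2) = -263/3.
The minimum over the interval is -263/3, attained at s = 2.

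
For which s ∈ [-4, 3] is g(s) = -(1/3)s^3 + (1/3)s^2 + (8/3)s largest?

Differentiating, g'(s) = -s^2 + (2/3)s + 8/3; which vanishes at s = -4/3 and s = 2.
Candidates: g(-4) = 16, g(-4/3) = -176/81, g(2) = 4, g(3) = 2.
The maximum over the interval is 16, attained at s = -4.

-4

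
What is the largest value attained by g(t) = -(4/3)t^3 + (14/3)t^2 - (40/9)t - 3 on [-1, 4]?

Differentiating, g'(t) = -4t^2 + (28/3)t - 40/9; which vanishes at t = 2/3 and t = 5/3.
Evaluating at the critical points and endpoints: g(-1) = 67/9,  g(2/3) = -347/81,  g(5/3) = -293/81,  g(4) = -283/9.
So the maximum is g(-1) = 67/9.

67/9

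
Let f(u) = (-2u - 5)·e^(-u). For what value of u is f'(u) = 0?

Differentiating with the product rule gives f'(u) = (2u + 3)·e^(-u). Since e^(-u) > 0, the only critical point is u = -3/2.
f''(-3/2) has the same sign as 2 > 0, so this is a local minimum.
f(-3/2) = (-2)·e^(3/2) ≈ -8.9634.

-3/2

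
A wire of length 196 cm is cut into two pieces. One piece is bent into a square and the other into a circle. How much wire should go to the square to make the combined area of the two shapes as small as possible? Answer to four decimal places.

Let x be the length used for the square. Square side x/4; circle radius (196−x)/(2π).
A(x) = (x/4)² + π·((196−x)/(2π))² = x²/16 + (196−x)²/(4π) for 0 ≤ x ≤ 196. A'(x) = x/8 − (196−x)/(2π) = 0 gives x = 4·196/(π+4) ≈ 109.7794.
A'' = 1/8 + 1/(2π) > 0, so this gives the minimum combined area; x ≈ 109.7794 cm to the square.

109.7794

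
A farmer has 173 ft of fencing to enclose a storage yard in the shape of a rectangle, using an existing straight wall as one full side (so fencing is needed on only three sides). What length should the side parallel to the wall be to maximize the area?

Let the sides perpendicular to the wall have length x and the parallel side y, so 2x + y = 173 and the area is A = xy = x(173 − 2x).
A'(x) = 173 − 4x = 0 gives x = 173/4, and A''(x) = −4 < 0 confirms a maximum.
Then y = 173 − 2·173/4 = 173/2 and A = 29929/8.

173/2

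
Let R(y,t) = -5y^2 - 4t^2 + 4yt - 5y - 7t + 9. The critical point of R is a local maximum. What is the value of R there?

∂R/∂y = -10y + 4t - 5 = 0 and ∂R/∂t = 4y - 8t - 7 = 0, so (y, t) = (-17/16, -45/32).
The Hessian has R_{yy} = -10, R_{tt} = -8, R_{yt} = 4, giving D = 64 > 0 with R_{yy} < 0, so the point is a local maximum.
R(-17/16, -45/32) = 1061/64.

1061/64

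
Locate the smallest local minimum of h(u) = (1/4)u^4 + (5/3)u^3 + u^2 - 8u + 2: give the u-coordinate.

Critical points: h'(u) = u^3 + 5u^2 + 2u - 8 vanishes at u = -4, -2, 1.
h''(u) = 3u^2 + 10u + 2. h''(-4) = 10 > 0 ⇒ local minimum; h''(-2) = -6 < 0 ⇒ local maximum; h''(1) = 15 > 0 ⇒ local minimum.
Thus h has its smallest local minimum at u = 1, with value -37/12.

1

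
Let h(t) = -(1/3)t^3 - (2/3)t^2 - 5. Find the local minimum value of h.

-437/81

Critical points: h'(t) = -t^2 - (4/3)t vanishes at t = -4/3, 0.
h''(t) = -2t - 4/3. h''(-4/3) = 4/3 > 0 ⇒ local minimum; h''(0) = -4/3 < 0 ⇒ local maximum.
Thus h has its local minimum at t = -4/3, with value -437/81.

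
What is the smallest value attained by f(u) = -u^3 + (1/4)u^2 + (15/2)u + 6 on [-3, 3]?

The derivative is -3u^2 + (1/2)u + 15/2, which vanishes at u = -3/2 and u = 5/3.
Compare values at every candidate in [-3, 3]: f(-3) = 51/4,  f(-3/2) = -21/16,  f(5/3) = 1573/108,  f(3) = 15/4.
The minimum over the interval is -21/16, attained at u = -3/2.

-21/16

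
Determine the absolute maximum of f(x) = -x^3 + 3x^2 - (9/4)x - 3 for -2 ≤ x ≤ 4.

The derivative is -3x^2 + 6x - 9/4, which vanishes at x = 1/2 and x = 3/2.
Evaluating at the critical points and endpoints: f(-2) = 43/2,  f(1/2) = -7/2,  f(3/2) = -3,  f(4) = -28.
So the maximum is f(-2) = 43/2.

43/2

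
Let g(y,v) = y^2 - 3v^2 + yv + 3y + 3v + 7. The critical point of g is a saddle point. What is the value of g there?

∂g/∂y = 2y + v + 3 = 0 and ∂g/∂v = y - 6v + 3 = 0, so (y, v) = (-21/13, 3/13).
The Hessian has g_{yy} = 2, g_{vv} = -6, g_{yv} = 1, giving D = -13 < 0, so the point is a saddle point.
g(-21/13, 3/13) = 64/13.

64/13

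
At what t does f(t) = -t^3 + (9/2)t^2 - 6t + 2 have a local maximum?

2

Critical points: f'(t) = -3t^2 + 9t - 6 vanishes at t = 1, 2.
Second-derivative test with f''(t) = -6t + 9: f''(1) = 3 > 0 ⇒ local minimum; f''(2) = -3 < 0 ⇒ local maximum.
The local maximum is f(2) = 0.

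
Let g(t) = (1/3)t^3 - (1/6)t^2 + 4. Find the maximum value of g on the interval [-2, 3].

The derivative is t^2 - (1/3)t, which vanishes at t = 0 and t = 1/3.
Evaluating at the critical points and endpoints: g(-2) = 2/3; g(0) = 4; g(1/3) = 647/162; g(3) = 23/2.
The maximum over the interval is 23/2, attained at t = 3.

23/2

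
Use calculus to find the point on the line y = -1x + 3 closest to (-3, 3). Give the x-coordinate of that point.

Minimize D(x)^2 = (x + 3)^2 + (-x)^2.
d/dx[D^2] = 2(x + 3) + 2·(-1)·(-x) = 0 ⇒ x = -3/2.
Then y = 9/2 and the distance is √(9/2) ≈ 2.1213.

-3/2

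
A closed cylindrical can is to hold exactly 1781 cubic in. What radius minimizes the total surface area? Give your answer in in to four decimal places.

6.5689

With radius r and height h, πr²h = 1781 so h = 1781/(πr²), and S(r) = 2πr² + 2πrh = 2πr² + 2·1781/r.
S'(r) = 4πr − 2·1781/r² = 0 ⇒ r³ = 1781/(2π), so r ≈ 6.5689 and h = 2r ≈ 13.1379.
S''(r) = 4π + 4·1781/r³ > 0, so this is the minimum; S ≈ 813.3744.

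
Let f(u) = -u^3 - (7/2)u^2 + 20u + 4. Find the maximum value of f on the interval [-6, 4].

f'(u) = -3u^2 - 7u + 20, which vanishes at u = -4 and u = 5/3.
Evaluating at the critical points and endpoints: f(-6) = -26, f(-4) = -68, f(5/3) = 1241/54, f(4) = -36.
So the maximum is f(5/3) = 1241/54.

1241/54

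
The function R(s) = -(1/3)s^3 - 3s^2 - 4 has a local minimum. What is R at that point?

-40

R'(s) = -s^2 - 6s. Setting R'(s) = 0 gives s ∈ {-6, 0}.
Since R''(s) = -2s - 6, we get R''(-6) = 6 > 0 ⇒ local minimum; R''(0) = -6 < 0 ⇒ local maximum.
Thus R has its local minimum at s = -6, with value -40.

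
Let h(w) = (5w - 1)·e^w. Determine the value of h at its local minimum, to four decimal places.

-2.2466

h'(w) = 5·e^w + (5w - 1)·1·e^w = (5w + 4)·e^w. Since e^w > 0, the only critical point is w = -4/5.
h''(-4/5) has the same sign as 5 > 0, so this is a local minimum.
h(-4/5) = (-5)·e^(-4/5) ≈ -2.2466.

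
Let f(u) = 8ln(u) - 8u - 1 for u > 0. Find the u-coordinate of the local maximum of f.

f'(u) = 8/u − 8 = 0 gives u = 1.
f''(u) = -8/u², which is negative for u > 0, so this is a local maximum.
f(1) = 8·ln(1) - 8 - 1 ≈ -9.0000.

1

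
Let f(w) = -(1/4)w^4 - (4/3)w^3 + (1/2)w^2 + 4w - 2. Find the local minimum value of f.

f'(w) = -w^3 - 4w^2 + w + 4 = 0 at w = -4, -1, 1.
f''(w) = -3w^2 - 8w + 1. f''(-4) = -15 < 0 ⇒ local maximum; f''(-1) = 6 > 0 ⇒ local minimum; f''(1) = -10 < 0 ⇒ local maximum.
The local minimum is f(-1) = -53/12.

-53/12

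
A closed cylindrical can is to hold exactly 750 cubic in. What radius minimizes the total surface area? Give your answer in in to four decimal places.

With radius r and height h, πr²h = 750 so h = 750/(πr²), and S(r) = 2πr² + 2πrh = 2πr² + 2·750/r.
S'(r) = 4πr − 2·750/r² = 0 ⇒ r³ = 750/(2π), so r ≈ 4.9237 and h = 2r ≈ 9.8475.
S''(r) = 4π + 4·750/r³ > 0, so this is the minimum; S ≈ 456.9711.

4.9237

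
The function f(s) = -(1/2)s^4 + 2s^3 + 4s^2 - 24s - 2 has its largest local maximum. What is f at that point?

38

f'(s) = -2s^3 + 6s^2 + 8s - 24 = 0 at s = -2, 2, 3.
f''(s) = -6s^2 + 12s + 8. f''(-2) = -40 < 0 ⇒ local maximum; f''(2) = 8 > 0 ⇒ local minimum; f''(3) = -10 < 0 ⇒ local maximum.
Thus f has its largest local maximum at s = -2, with value 38.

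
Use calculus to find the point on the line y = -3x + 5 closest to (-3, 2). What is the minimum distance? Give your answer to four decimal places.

Minimize D(x)^2 = (x + 3)^2 + (-3x + 3)^2.
d/dx[D^2] = 2(x + 3) + 2·(-3)·(-3x + 3) = 0 ⇒ x = 3/5.
Then y = 16/5 and the distance is √(72/5) ≈ 3.7947.

3.7947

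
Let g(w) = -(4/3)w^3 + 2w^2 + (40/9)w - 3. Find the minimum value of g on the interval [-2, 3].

-23/3

Differentiating, g'(w) = -4w^2 + 4w + 40/9; which vanishes at w = -2/3 and w = 5/3.
Candidates: g(-2) = 61/9, g(-2/3) = -379/81, g(5/3) = 307/81, g(3) = -23/3.
The minimum over the interval is -23/3, attained at w = 3.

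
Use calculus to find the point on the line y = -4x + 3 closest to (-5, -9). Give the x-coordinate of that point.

43/17

Minimize D(x)^2 = (x + 5)^2 + (-4x + 12)^2.
d/dx[D^2] = 2(x + 5) + 2·(-4)·(-4x + 12) = 0 ⇒ x = 43/17.
Then y = -121/17 and the distance is √(1024/17) ≈ 7.7611.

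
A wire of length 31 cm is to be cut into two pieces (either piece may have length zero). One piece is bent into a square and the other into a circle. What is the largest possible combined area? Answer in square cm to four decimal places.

Let x be the length used for the square. Square side x/4; circle radius (31−x)/(2π).
A(x) = (x/4)² + π·((31−x)/(2π))² = x²/16 + (31−x)²/(4π) for 0 ≤ x ≤ 31. A'(x) = x/8 − (31−x)/(2π) = 0 gives x = 4·31/(π+4) ≈ 17.3631.
A'' > 0, so the interior critical point is a minimum; the maximum is at an endpoint. A(0) = 76.4740 and A(31) = 60.0625, so the largest area is 76.4740.

76.4740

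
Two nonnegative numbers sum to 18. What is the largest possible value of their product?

With x + y = 18, the product is P(x) = x(18 − x).
P'(x) = 18 − 2x = 0 gives x = 9; P'' = −2 < 0, so this is the maximum.
P = 9·9 = 81.

81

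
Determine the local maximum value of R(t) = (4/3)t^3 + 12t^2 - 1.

R'(t) = 4t^2 + 24t = 0 at t = -6, 0.
Since R''(t) = 8t + 24, we get R''(-6) = -24 < 0 ⇒ local maximum; R''(0) = 24 > 0 ⇒ local minimum.
Thus R has its local maximum at t = -6, with value 143.

143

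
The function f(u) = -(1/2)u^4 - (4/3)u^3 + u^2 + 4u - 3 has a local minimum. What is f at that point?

f'(u) = -2u^3 - 4u^2 + 2u + 4. Setting f'(u) = 0 gives u ∈ {-2, -1, 1}.
Since f''(u) = -6u^2 - 8u + 2, we get f''(-2) = -6 < 0 ⇒ local maximum; f''(-1) = 4 > 0 ⇒ local minimum; f''(1) = -12 < 0 ⇒ local maximum.
The local minimum is f(-1) = -31/6.

-31/6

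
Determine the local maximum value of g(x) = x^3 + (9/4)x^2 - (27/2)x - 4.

g'(x) = 3x^2 + (9/2)x - 27/2. Setting g'(x) = 0 gives x ∈ {-3, 3/2}.
Second-derivative test with g''(x) = 6x + 9/2: g''(-3) = -27/2 < 0 ⇒ local maximum; g''(3/2) = 27/2 > 0 ⇒ local minimum.
The local maximum is g(-3) = 119/4.

119/4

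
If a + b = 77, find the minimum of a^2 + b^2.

5929/2

With a + b = 77, a^2 + b^2 = a^2 + (77 − a)^2.
The derivative 2a − 2(77 − a) = 4a − 154 vanishes at a = 77/2; second derivative 4 > 0, a minimum.
The minimum is 2·(77/2)^2 = 5929/2.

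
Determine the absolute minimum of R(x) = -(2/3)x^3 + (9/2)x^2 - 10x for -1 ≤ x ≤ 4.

-32/3

R'(x) = -2x^2 + 9x - 10, which vanishes at x = 2 and x = 5/2.
Evaluating at the critical points and endpoints: R(-1) = 91/6; R(2) = -22/3; R(5/2) = -175/24; R(4) = -32/3.
The minimum over the interval is -32/3, attained at x = 4.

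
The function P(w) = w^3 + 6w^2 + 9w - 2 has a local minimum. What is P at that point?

-6

Critical points: P'(w) = 3w^2 + 12w + 9 vanishes at w = -3, -1.
Second-derivative test with P''(w) = 6w + 12: P''(-3) = -6 < 0 ⇒ local maximum; P''(-1) = 6 > 0 ⇒ local minimum.
So the local minimum value is P(-1) = -6.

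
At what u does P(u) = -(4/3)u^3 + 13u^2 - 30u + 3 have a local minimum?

3/2

Critical points: P'(u) = -4u^2 + 26u - 30 vanishes at u = 3/2, 5.
Second-derivative test with P''(u) = -8u + 26: P''(3/2) = 14 > 0 ⇒ local minimum; P''(5) = -14 < 0 ⇒ local maximum.
So the local minimum value is P(3/2) = -69/4.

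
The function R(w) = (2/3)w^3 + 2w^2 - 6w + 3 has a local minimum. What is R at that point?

Critical points: R'(w) = 2w^2 + 4w - 6 vanishes at w = -3, 1.
Second-derivative test with R''(w) = 4w + 4: R''(-3) = -8 < 0 ⇒ local maximum; R''(1) = 8 > 0 ⇒ local minimum.
The local minimum is R(1) = -1/3.

-1/3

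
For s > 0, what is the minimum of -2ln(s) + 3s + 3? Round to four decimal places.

5.8109

f'(s) = -2/s + 3 = 0 gives s = 2/3.
f''(s) = 2/s², which is positive for s > 0, so this is a local minimum.
f(2/3) = -2·ln(2/3) + 2 + 3 ≈ 5.8109.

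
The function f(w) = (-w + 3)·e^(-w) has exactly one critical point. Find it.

4

By the product rule, f'(w) = (w - 4)·e^(-w). Since e^(-w) > 0, the only critical point is w = 4.
f''(4) has the same sign as 1 > 0, so this is a local minimum.
f(4) = (-1)·e^(-4) ≈ -0.0183.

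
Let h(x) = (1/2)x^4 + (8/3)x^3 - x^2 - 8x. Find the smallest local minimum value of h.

-80/3

h'(x) = 2x^3 + 8x^2 - 2x - 8 = 0 at x = -4, -1, 1.
h''(x) = 6x^2 + 16x - 2. h''(-4) = 30 > 0 ⇒ local minimum; h''(-1) = -12 < 0 ⇒ local maximum; h''(1) = 20 > 0 ⇒ local minimum.
The smallest local minimum is h(-4) = -80/3.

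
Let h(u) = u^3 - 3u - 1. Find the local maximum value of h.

h'(u) = 3u^2 - 3 = 0 at u = -1, 1.
Since h''(u) = 6u, we get h''(-1) = -6 < 0 ⇒ local maximum; h''(1) = 6 > 0 ⇒ local minimum.
So the local maximum value is h(-1) = 1.

1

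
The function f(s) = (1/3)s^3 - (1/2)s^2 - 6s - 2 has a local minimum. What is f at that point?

-31/2

f'(s) = s^2 - s - 6 = 0 at s = -2, 3.
Since f''(s) = 2s - 1, we get f''(-2) = -5 < 0 ⇒ local maximum; f''(3) = 5 > 0 ⇒ local minimum.
So the local minimum value is f(3) = -31/2.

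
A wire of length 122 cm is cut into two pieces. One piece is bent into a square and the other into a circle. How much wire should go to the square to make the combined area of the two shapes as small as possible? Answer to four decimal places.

Let x be the length used for the square. Square side x/4; circle radius (122−x)/(2π).
A(x) = (x/4)² + π·((122−x)/(2π))² = x²/16 + (122−x)²/(4π) for 0 ≤ x ≤ 122. A'(x) = x/8 − (122−x)/(2π) = 0 gives x = 4·122/(π+4) ≈ 68.3321.
A'' = 1/8 + 1/(2π) > 0, so this gives the minimum combined area; x ≈ 68.3321 cm to the square.

68.3321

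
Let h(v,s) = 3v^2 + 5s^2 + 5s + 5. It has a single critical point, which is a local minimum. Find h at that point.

15/4

∂h/∂v = 6v = 0 and ∂h/∂s = 10s + 5 = 0, so (v, s) = (0, -1/2).
The Hessian has h_{vv} = 6, h_{ss} = 10, h_{vs} = 0, giving D = 60 > 0 with h_{vv} > 0, so the point is a local minimum.
h(0, -1/2) = 15/4.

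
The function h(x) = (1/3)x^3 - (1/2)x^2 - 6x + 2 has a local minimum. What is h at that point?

h'(x) = x^2 - x - 6 = 0 at x = -2, 3.
Since h''(x) = 2x - 1, we get h''(-2) = -5 < 0 ⇒ local maximum; h''(3) = 5 > 0 ⇒ local minimum.
Thus h has its local minimum at x = 3, with value -23/2.

-23/2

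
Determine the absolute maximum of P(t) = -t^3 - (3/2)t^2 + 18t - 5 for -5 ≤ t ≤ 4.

Differentiating, P'(t) = -3t^2 - 3t + 18; which vanishes at t = -3 and t = 2.
Evaluating at the critical points and endpoints: P(-5) = -15/2, P(-3) = -91/2, P(2) = 17, P(4) = -21.
The maximum over the interval is 17, attained at t = 2.

17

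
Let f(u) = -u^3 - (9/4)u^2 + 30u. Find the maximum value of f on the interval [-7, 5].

725/16

The derivative is -3u^2 - (9/2)u + 30, which vanishes at u = -4 and u = 5/2.
Compare values at every candidate in [-7, 5]: f(-7) = 91/4; f(-4) = -92; f(5/2) = 725/16; f(5) = -125/4.
So the maximum is f(5/2) = 725/16.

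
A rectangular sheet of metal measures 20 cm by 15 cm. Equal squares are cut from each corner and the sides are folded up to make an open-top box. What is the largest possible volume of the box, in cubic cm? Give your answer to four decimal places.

With cut size x, the volume is V(x) = x(20 − 2x)(15 − 2x) for 0 < x < 7.5.
V'(x) = 12x^2 − 140x + 300. Setting V'(x) = 0 gives x ≈ 2.8287 (the root in (0, 7.5)).
V''(x) = 24x − 140 is negative there, so this is the maximum; V ≈ 379.0378.

379.0378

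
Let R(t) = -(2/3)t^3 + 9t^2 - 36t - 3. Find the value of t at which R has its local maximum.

6

Critical points: R'(t) = -2t^2 + 18t - 36 vanishes at t = 3, 6.
Second-derivative test with R''(t) = -4t + 18: R''(3) = 6 > 0 ⇒ local minimum; R''(6) = -6 < 0 ⇒ local maximum.
Thus R has its local maximum at t = 6, with value -39.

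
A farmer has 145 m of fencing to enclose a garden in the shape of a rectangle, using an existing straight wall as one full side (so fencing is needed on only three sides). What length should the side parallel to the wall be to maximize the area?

Let the sides perpendicular to the wall have length x and the parallel side y, so 2x + y = 145 and the area is A = xy = x(145 − 2x).
A'(x) = 145 − 4x = 0 gives x = 145/4, and A''(x) = −4 < 0 confirms a maximum.
Then y = 145 − 2·145/4 = 145/2 and A = 21025/8.

145/2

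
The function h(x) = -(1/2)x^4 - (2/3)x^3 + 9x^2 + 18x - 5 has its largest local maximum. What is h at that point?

Critical points: h'(x) = -2x^3 - 2x^2 + 18x + 18 vanishes at x = -3, -1, 3.
h''(x) = -6x^2 - 4x + 18. h''(-3) = -24 < 0 ⇒ local maximum; h''(-1) = 16 > 0 ⇒ local minimum; h''(3) = -48 < 0 ⇒ local maximum.
The largest local maximum is h(3) = 143/2.

143/2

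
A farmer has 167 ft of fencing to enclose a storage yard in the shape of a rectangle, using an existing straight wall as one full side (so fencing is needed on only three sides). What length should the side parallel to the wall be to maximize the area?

167/2

Let the sides perpendicular to the wall have length x and the parallel side y, so 2x + y = 167 and the area is A = xy = x(167 − 2x).
A'(x) = 167 − 4x = 0 gives x = 167/4, and A''(x) = −4 < 0 confirms a maximum.
Then y = 167 − 2·167/4 = 167/2 and A = 27889/8.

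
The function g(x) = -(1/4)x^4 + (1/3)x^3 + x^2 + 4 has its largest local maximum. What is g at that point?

20/3

g'(x) = -x^3 + x^2 + 2x. Setting g'(x) = 0 gives x ∈ {-1, 0, 2}.
Since g''(x) = -3x^2 + 2x + 2, we get g''(-1) = -3 < 0 ⇒ local maximum; g''(0) = 2 > 0 ⇒ local minimum; g''(2) = -6 < 0 ⇒ local maximum.
The largest local maximum is g(2) = 20/3.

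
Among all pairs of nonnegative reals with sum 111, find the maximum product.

With x + y = 111, the product is P(x) = x(111 − x).
P'(x) = 111 − 2x = 0 gives x = 111/2; P'' = −2 < 0, so this is the maximum.
P = 111/2·111/2 = 12321/4.

12321/4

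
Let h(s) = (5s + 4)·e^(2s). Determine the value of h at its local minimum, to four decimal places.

-0.1857

h'(s) = 5·e^(2s) + (5s + 4)·2·e^(2s) = (10s + 13)·e^(2s). Since e^(2s) > 0, the only critical point is s = -13/10.
h''(-13/10) has the same sign as 10 > 0, so this is a local minimum.
h(-13/10) = (-5/2)·e^(-13/5) ≈ -0.1857.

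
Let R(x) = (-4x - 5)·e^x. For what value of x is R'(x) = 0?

-9/4

R'(x) = (-4)·e^x + (-4x - 5)·1·e^x = (-4x - 9)·e^x. Since e^x > 0, the only critical point is x = -9/4.
R''(-9/4) has the same sign as -4 < 0, so this is a local maximum.
R(-9/4) = (4)·e^(-9/4) ≈ 0.4216.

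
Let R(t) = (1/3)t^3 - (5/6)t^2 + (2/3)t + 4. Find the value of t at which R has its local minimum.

Critical points: R'(t) = t^2 - (5/3)t + 2/3 vanishes at t = 2/3, 1.
R''(t) = 2t - 5/3. R''(2/3) = -1/3 < 0 ⇒ local maximum; R''(1) = 1/3 > 0 ⇒ local minimum.
So the local minimum value is R(1) = 25/6.

1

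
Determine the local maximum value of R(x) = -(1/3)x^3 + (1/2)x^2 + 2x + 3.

Critical points: R'(x) = -x^2 + x + 2 vanishes at x = -1, 2.
Second-derivative test with R''(x) = -2x + 1: R''(-1) = 3 > 0 ⇒ local minimum; R''(2) = -3 < 0 ⇒ local maximum.
The local maximum is R(2) = 19/3.

19/3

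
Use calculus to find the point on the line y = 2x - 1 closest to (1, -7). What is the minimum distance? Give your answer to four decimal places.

Minimize D(x)^2 = (x - 1)^2 + (2x + 6)^2.
d/dx[D^2] = 2(x - 1) + 2·2·(2x + 6) = 0 ⇒ x = -11/5.
Then y = -27/5 and the distance is √(64/5) ≈ 3.5777.

3.5777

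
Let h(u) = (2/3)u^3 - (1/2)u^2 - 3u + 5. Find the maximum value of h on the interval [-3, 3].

19/2

The derivative is 2u^2 - u - 3, which vanishes at u = -1 and u = 3/2.
Candidates: h(-3) = -17/2,  h(-1) = 41/6,  h(3/2) = 13/8,  h(3) = 19/2.
So the maximum is h(3) = 19/2.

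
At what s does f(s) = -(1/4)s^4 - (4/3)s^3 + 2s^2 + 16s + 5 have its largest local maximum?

2

Critical points: f'(s) = -s^3 - 4s^2 + 4s + 16 vanishes at s = -4, -2, 2.
Second-derivative test with f''(s) = -3s^2 - 8s + 4: f''(-4) = -12 < 0 ⇒ local maximum; f''(-2) = 8 > 0 ⇒ local minimum; f''(2) = -24 < 0 ⇒ local maximum.
The largest local maximum is f(2) = 91/3.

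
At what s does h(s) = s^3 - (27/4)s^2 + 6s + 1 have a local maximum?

Critical points: h'(s) = 3s^2 - (27/2)s + 6 vanishes at s = 1/2, 4.
Since h''(s) = 6s - 27/2, we get h''(1/2) = -21/2 < 0 ⇒ local maximum; h''(4) = 21/2 > 0 ⇒ local minimum.
The local maximum is h(1/2) = 39/16.

1/2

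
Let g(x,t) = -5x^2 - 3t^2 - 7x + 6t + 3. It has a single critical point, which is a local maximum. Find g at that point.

∂g/∂x = -10x - 7 = 0 and ∂g/∂t = -6t + 6 = 0, so (x, t) = (-7/10, 1).
The Hessian has g_{xx} = -10, g_{tt} = -6, g_{xt} = 0, giving D = 60 > 0 with g_{xx} < 0, so the point is a local maximum.
g(-7/10, 1) = 169/20.

169/20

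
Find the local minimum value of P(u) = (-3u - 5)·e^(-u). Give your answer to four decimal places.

-5.8432

Differentiating with the product rule gives P'(u) = (3u + 2)·e^(-u). Since e^(-u) > 0, the only critical point is u = -2/3.
P''(-2/3) has the same sign as 3 > 0, so this is a local minimum.
P(-2/3) = (-3)·e^(2/3) ≈ -5.8432.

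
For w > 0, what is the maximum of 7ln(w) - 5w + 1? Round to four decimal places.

h'(w) = 7/w − 5 = 0 gives w = 7/5.
h''(w) = -7/w², which is negative for w > 0, so this is a local maximum.
h(7/5) = 7·ln(7/5) - 7 + 1 ≈ -3.6447.

-3.6447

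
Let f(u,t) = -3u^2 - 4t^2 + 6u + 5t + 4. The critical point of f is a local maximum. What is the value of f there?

∂f/∂u = -6u + 6 = 0 and ∂f/∂t = -8t + 5 = 0, so (u, t) = (1, 5/8).
The Hessian has f_{uu} = -6, f_{tt} = -8, f_{ut} = 0, giving D = 48 > 0 with f_{uu} < 0, so the point is a local maximum.
f(1, 5/8) = 137/16.

137/16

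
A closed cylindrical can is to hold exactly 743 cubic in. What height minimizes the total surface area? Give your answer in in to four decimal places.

With radius r and height h, πr²h = 743 so h = 743/(πr²), and S(r) = 2πr² + 2πrh = 2πr² + 2·743/r.
S'(r) = 4πr − 2·743/r² = 0 ⇒ r³ = 743/(2π), so r ≈ 4.9084 and h = 2r ≈ 9.8167.
S''(r) = 4π + 4·743/r³ > 0, so this is the minimum; S ≈ 454.1233.

9.8167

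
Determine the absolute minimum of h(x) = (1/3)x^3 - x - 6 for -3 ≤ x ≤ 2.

-12

Differentiating, h'(x) = x^2 - 1; which vanishes at x = -1 and x = 1.
Evaluating at the critical points and endpoints: h(-3) = -12; h(-1) = -16/3; h(1) = -20/3; h(2) = -16/3.
So the minimum is h(-3) = -12.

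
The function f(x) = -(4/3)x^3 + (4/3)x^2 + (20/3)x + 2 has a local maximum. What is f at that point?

862/81

f'(x) = -4x^2 + (8/3)x + 20/3. Setting f'(x) = 0 gives x ∈ {-1, 5/3}.
f''(x) = -8x + 8/3. f''(-1) = 32/3 > 0 ⇒ local minimum; f''(5/3) = -32/3 < 0 ⇒ local maximum.
The local maximum is f(5/3) = 862/81.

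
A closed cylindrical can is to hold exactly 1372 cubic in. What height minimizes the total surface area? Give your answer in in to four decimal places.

12.0436

With radius r and height h, πr²h = 1372 so h = 1372/(πr²), and S(r) = 2πr² + 2πrh = 2πr² + 2·1372/r.
S'(r) = 4πr − 2·1372/r² = 0 ⇒ r³ = 1372/(2π), so r ≈ 6.0218 and h = 2r ≈ 12.0436.
S''(r) = 4π + 4·1372/r³ > 0, so this is the minimum; S ≈ 683.5190.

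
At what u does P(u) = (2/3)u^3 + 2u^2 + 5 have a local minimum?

0

P'(u) = 2u^2 + 4u = 0 at u = -2, 0.
P''(u) = 4u + 4. P''(-2) = -4 < 0 ⇒ local maximum; P''(0) = 4 > 0 ⇒ local minimum.
The local minimum is P(0) = 5.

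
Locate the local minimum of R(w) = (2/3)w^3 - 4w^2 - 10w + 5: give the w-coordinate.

R'(w) = 2w^2 - 8w - 10. Setting R'(w) = 0 gives w ∈ {-1, 5}.
Since R''(w) = 4w - 8, we get R''(-1) = -12 < 0 ⇒ local maximum; R''(5) = 12 > 0 ⇒ local minimum.
Thus R has its local minimum at w = 5, with value -185/3.

5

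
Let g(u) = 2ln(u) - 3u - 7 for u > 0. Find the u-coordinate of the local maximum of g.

2/3

g'(u) = 2/u − 3 = 0 gives u = 2/3.
g''(u) = -2/u², which is negative for u > 0, so this is a local maximum.
g(2/3) = 2·ln(2/3) - 2 - 7 ≈ -9.8109.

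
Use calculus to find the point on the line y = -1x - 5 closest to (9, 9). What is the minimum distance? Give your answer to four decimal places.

Minimize D(x)^2 = (x - 9)^2 + (-x - 14)^2.
d/dx[D^2] = 2(x - 9) + 2·(-1)·(-x - 14) = 0 ⇒ x = -5/2.
Then y = -5/2 and the distance is √(529/2) ≈ 16.2635.

16.2635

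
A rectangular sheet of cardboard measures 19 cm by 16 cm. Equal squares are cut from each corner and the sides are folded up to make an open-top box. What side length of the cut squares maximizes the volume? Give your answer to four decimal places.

With cut size x, the volume is V(x) = x(19 − 2x)(16 − 2x) for 0 < x < 8.
V'(x) = 12x^2 − 140x + 304. Setting V'(x) = 0 gives x ≈ 2.8847 (the root in (0, 8)).
V''(x) = 24x − 140 is negative there, so this is the maximum; V ≈ 390.4643.

2.8847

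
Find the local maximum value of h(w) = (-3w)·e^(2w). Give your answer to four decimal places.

0.5518

Differentiating with the product rule gives h'(w) = (-6w - 3)·e^(2w). Since e^(2w) > 0, the only critical point is w = -1/2.
h''(-1/2) has the same sign as -6 < 0, so this is a local maximum.
h(-1/2) = (3/2)·e^(-1) ≈ 0.5518.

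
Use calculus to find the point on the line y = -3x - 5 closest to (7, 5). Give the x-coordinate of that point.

Minimize D(x)^2 = (x - 7)^2 + (-3x - 10)^2.
d/dx[D^2] = 2(x - 7) + 2·(-3)·(-3x - 10) = 0 ⇒ x = -23/10.
Then y = 19/10 and the distance is √(961/10) ≈ 9.8031.

-23/10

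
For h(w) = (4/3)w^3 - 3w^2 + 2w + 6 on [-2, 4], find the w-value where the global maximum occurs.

Differentiating, h'(w) = 4w^2 - 6w + 2; which vanishes at w = 1/2 and w = 1.
Candidates: h(-2) = -62/3; h(1/2) = 77/12; h(1) = 19/3; h(4) = 154/3.
So the maximum is h(4) = 154/3.

4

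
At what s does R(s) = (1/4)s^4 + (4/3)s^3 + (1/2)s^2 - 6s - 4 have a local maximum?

-2

R'(s) = s^3 + 4s^2 + s - 6 = 0 at s = -3, -2, 1.
Since R''(s) = 3s^2 + 8s + 1, we get R''(-3) = 4 > 0 ⇒ local minimum; R''(-2) = -3 < 0 ⇒ local maximum; R''(1) = 12 > 0 ⇒ local minimum.
The local maximum is R(-2) = 10/3.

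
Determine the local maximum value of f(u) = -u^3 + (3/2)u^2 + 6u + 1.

Critical points: f'(u) = -3u^2 + 3u + 6 vanishes at u = -1, 2.
Second-derivative test with f''(u) = -6u + 3: f''(-1) = 9 > 0 ⇒ local minimum; f''(2) = -9 < 0 ⇒ local maximum.
The local maximum is f(2) = 11.

11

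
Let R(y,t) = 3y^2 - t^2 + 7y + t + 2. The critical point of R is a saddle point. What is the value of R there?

∂R/∂y = 6y + 7 = 0 and ∂R/∂t = -2t + 1 = 0, so (y, t) = (-7/6, 1/2).
The Hessian has R_{yy} = 6, R_{tt} = -2, R_{yt} = 0, giving D = -12 < 0, so the point is a saddle point.
R(-7/6, 1/2) = -11/6.

-11/6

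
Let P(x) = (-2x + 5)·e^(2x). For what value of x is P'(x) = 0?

By the product rule, P'(x) = (-4x + 8)·e^(2x). Since e^(2x) > 0, the only critical point is x = 2.
P''(2) has the same sign as -4 < 0, so this is a local maximum.
P(2) = (1)·e^(4) ≈ 54.5982.

2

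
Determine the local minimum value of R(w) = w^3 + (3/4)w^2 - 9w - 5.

-215/16

Critical points: R'(w) = 3w^2 + (3/2)w - 9 vanishes at w = -2, 3/2.
Since R''(w) = 6w + 3/2, we get R''(-2) = -21/2 < 0 ⇒ local maximum; R''(3/2) = 21/2 > 0 ⇒ local minimum.
Thus R has its local minimum at w = 3/2, with value -215/16.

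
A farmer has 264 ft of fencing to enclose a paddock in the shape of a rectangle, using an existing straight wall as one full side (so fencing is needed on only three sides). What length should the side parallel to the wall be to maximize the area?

132

Let the sides perpendicular to the wall have length x and the parallel side y, so 2x + y = 264 and the area is A = xy = x(264 − 2x).
A'(x) = 264 − 4x = 0 gives x = 66, and A''(x) = −4 < 0 confirms a maximum.
Then y = 264 − 2·66 = 132 and A = 8712.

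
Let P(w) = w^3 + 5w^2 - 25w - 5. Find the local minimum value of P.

-760/27

P'(w) = 3w^2 + 10w - 25 = 0 at w = -5, 5/3.
Since P''(w) = 6w + 10, we get P''(-5) = -20 < 0 ⇒ local maximum; P''(5/3) = 20 > 0 ⇒ local minimum.
The local minimum is P(5/3) = -760/27.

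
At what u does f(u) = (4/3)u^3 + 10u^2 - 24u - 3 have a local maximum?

-6

f'(u) = 4u^2 + 20u - 24. Setting f'(u) = 0 gives u ∈ {-6, 1}.
f''(u) = 8u + 20. f''(-6) = -28 < 0 ⇒ local maximum; f''(1) = 28 > 0 ⇒ local minimum.
The local maximum is f(-6) = 213.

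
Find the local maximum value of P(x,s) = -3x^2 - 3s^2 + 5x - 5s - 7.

∂P/∂x = -6x + 5 = 0 and ∂P/∂s = -6s - 5 = 0, so (x, s) = (5/6, -5/6).
The Hessian has P_{xx} = -6, P_{ss} = -6, P_{xs} = 0, giving D = 36 > 0 with P_{xx} < 0, so the point is a local maximum.
P(5/6, -5/6) = -17/6.

-17/6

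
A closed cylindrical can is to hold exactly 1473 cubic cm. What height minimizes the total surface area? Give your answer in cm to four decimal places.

12.3321

With radius r and height h, πr²h = 1473 so h = 1473/(πr²), and S(r) = 2πr² + 2πrh = 2πr² + 2·1473/r.
S'(r) = 4πr − 2·1473/r² = 0 ⇒ r³ = 1473/(2π), so r ≈ 6.1661 and h = 2r ≈ 12.3321.
S''(r) = 4π + 4·1473/r³ > 0, so this is the minimum; S ≈ 716.6653.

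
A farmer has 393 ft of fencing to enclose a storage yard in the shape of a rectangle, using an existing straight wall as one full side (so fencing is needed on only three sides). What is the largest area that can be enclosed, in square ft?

154449/8

Let the sides perpendicular to the wall have length x and the parallel side y, so 2x + y = 393 and the area is A = xy = x(393 − 2x).
A'(x) = 393 − 4x = 0 gives x = 393/4, and A''(x) = −4 < 0 confirms a maximum.
Then y = 393 − 2·393/4 = 393/2 and A = 154449/8.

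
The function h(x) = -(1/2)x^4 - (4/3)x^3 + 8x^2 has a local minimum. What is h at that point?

0

h'(x) = -2x^3 - 4x^2 + 16x. Setting h'(x) = 0 gives x ∈ {-4, 0, 2}.
Since h''(x) = -6x^2 - 8x + 16, we get h''(-4) = -48 < 0 ⇒ local maximum; h''(0) = 16 > 0 ⇒ local minimum; h''(2) = -24 < 0 ⇒ local maximum.
The local minimum is h(0) = 0.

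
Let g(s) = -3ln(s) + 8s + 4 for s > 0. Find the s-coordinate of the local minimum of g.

g'(s) = -3/s + 8 = 0 gives s = 3/8.
g''(s) = 3/s², which is positive for s > 0, so this is a local minimum.
g(3/8) = -3·ln(3/8) + 3 + 4 ≈ 9.9425.

3/8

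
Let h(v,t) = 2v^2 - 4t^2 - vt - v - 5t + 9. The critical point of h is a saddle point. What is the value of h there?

116/11

∂h/∂v = 4v - t - 1 = 0 and ∂h/∂t = -v - 8t - 5 = 0, so (v, t) = (1/11, -7/11).
The Hessian has h_{vv} = 4, h_{tt} = -8, h_{vt} = -1, giving D = -33 < 0, so the point is a saddle point.
h(1/11, -7/11) = 116/11.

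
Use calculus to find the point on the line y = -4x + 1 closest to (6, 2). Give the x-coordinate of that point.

2/17

Minimize D(x)^2 = (x - 6)^2 + (-4x - 1)^2.
d/dx[D^2] = 2(x - 6) + 2·(-4)·(-4x - 1) = 0 ⇒ x = 2/17.
Then y = 9/17 and the distance is √(625/17) ≈ 6.0634.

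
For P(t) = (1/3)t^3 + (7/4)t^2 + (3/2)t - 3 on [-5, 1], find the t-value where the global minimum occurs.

-5

P'(t) = t^2 + (7/2)t + 3/2, which vanishes at t = -3 and t = -1/2.
Compare values at every candidate in [-5, 1]: P(-5) = -101/12, P(-3) = -3/4, P(-1/2) = -161/48, P(1) = 7/12.
The minimum over the interval is -101/12, attained at t = -5.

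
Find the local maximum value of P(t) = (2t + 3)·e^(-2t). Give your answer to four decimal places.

Differentiating with the product rule gives P'(t) = (-4t - 4)·e^(-2t). Since e^(-2t) > 0, the only critical point is t = -1.
P''(-1) has the same sign as -4 < 0, so this is a local maximum.
P(-1) = (1)·e^(2) ≈ 7.3891.

7.3891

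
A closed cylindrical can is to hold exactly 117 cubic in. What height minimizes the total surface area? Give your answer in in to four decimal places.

5.3011

With radius r and height h, πr²h = 117 so h = 117/(πr²), and S(r) = 2πr² + 2πrh = 2πr² + 2·117/r.
S'(r) = 4πr − 2·117/r² = 0 ⇒ r³ = 117/(2π), so r ≈ 2.6505 and h = 2r ≈ 5.3011.
S''(r) = 4π + 4·117/r³ > 0, so this is the minimum; S ≈ 132.4255.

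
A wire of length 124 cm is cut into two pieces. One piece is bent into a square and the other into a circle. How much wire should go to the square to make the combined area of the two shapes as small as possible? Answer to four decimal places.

69.4523

Let x be the length used for the square. Square side x/4; circle radius (124−x)/(2π).
A(x) = (x/4)² + π·((124−x)/(2π))² = x²/16 + (124−x)²/(4π) for 0 ≤ x ≤ 124. A'(x) = x/8 − (124−x)/(2π) = 0 gives x = 4·124/(π+4) ≈ 69.4523.
A'' = 1/8 + 1/(2π) > 0, so this gives the minimum combined area; x ≈ 69.4523 cm to the square.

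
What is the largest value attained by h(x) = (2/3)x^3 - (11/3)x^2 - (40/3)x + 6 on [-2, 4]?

Differentiating, h'(x) = 2x^2 - (22/3)x - 40/3; whose only zero in [-2, 4] is x = -4/3.
Compare values at every candidate in [-2, 4]: h(-2) = 38/3, h(-4/3) = 1270/81, h(4) = -190/3.
So the maximum is h(-4/3) = 1270/81.

1270/81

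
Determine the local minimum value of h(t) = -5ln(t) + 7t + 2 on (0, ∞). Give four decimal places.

8.6824

h'(t) = -5/t + 7 = 0 gives t = 5/7.
h''(t) = 5/t², which is positive for t > 0, so this is a local minimum.
h(5/7) = -5·ln(5/7) + 5 + 2 ≈ 8.6824.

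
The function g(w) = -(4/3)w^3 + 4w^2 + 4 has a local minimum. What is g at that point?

4

Critical points: g'(w) = -4w^2 + 8w vanishes at w = 0, 2.
g''(w) = -8w + 8. g''(0) = 8 > 0 ⇒ local minimum; g''(2) = -8 < 0 ⇒ local maximum.
So the local minimum value is g(0) = 4.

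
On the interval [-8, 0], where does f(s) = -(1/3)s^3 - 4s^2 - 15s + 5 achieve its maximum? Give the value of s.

Differentiating, f'(s) = -s^2 - 8s - 15; which vanishes at s = -5 and s = -3.
Compare values at every candidate in [-8, 0]: f(-8) = 119/3,  f(-5) = 65/3,  f(-3) = 23,  f(0) = 5.
So the maximum is f(-8) = 119/3.

-8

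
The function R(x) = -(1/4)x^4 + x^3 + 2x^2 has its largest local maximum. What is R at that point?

R'(x) = -x^3 + 3x^2 + 4x. Setting R'(x) = 0 gives x ∈ {-1, 0, 4}.
Since R''(x) = -3x^2 + 6x + 4, we get R''(-1) = -5 < 0 ⇒ local maximum; R''(0) = 4 > 0 ⇒ local minimum; R''(4) = -20 < 0 ⇒ local maximum.
So the largest local maximum value is R(4) = 32.

32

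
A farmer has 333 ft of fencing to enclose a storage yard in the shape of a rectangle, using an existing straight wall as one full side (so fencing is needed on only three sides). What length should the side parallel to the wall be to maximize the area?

Let the sides perpendicular to the wall have length x and the parallel side y, so 2x + y = 333 and the area is A = xy = x(333 − 2x).
A'(x) = 333 − 4x = 0 gives x = 333/4, and A''(x) = −4 < 0 confirms a maximum.
Then y = 333 − 2·333/4 = 333/2 and A = 110889/8.

333/2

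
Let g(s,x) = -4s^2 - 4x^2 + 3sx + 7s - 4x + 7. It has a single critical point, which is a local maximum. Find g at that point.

∂g/∂s = -8s + 3x + 7 = 0 and ∂g/∂x = 3s - 8x - 4 = 0, so (s, x) = (4/5, -1/5).
The Hessian has g_{ss} = -8, g_{xx} = -8, g_{sx} = 3, giving D = 55 > 0 with g_{ss} < 0, so the point is a local maximum.
g(4/5, -1/5) = 51/5.

51/5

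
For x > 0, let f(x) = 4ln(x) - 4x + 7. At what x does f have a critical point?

1

f'(x) = 4/x − 4 = 0 gives x = 1.
f''(x) = -4/x², which is negative for x > 0, so this is a local maximum.
f(1) = 4·ln(1) - 4 + 7 ≈ 3.0000.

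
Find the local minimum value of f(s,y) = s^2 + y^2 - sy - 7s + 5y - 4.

-17

∂f/∂s = 2s - y - 7 = 0 and ∂f/∂y = -s + 2y + 5 = 0, so (s, y) = (3, -1).
The Hessian has f_{ss} = 2, f_{yy} = 2, f_{sy} = -1, giving D = 3 > 0 with f_{ss} > 0, so the point is a local minimum.
f(3, -1) = -17.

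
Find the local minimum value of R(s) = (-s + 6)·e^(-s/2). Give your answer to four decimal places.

Differentiating with the product rule gives R'(s) = ((1/2)s - 4)·e^(-s/2). Since e^(-s/2) > 0, the only critical point is s = 8.
R''(8) has the same sign as 1/2 > 0, so this is a local minimum.
R(8) = (-2)·e^(-4) ≈ -0.0366.

-0.0366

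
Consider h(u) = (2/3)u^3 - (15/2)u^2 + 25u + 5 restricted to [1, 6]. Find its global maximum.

745/24

Differentiating, h'(u) = 2u^2 - 15u + 25; which vanishes at u = 5/2 and u = 5.
Evaluating at the critical points and endpoints: h(1) = 139/6, h(5/2) = 745/24, h(5) = 155/6, h(6) = 29.
Hence the absolute maximum is 745/24 at u = 5/2.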